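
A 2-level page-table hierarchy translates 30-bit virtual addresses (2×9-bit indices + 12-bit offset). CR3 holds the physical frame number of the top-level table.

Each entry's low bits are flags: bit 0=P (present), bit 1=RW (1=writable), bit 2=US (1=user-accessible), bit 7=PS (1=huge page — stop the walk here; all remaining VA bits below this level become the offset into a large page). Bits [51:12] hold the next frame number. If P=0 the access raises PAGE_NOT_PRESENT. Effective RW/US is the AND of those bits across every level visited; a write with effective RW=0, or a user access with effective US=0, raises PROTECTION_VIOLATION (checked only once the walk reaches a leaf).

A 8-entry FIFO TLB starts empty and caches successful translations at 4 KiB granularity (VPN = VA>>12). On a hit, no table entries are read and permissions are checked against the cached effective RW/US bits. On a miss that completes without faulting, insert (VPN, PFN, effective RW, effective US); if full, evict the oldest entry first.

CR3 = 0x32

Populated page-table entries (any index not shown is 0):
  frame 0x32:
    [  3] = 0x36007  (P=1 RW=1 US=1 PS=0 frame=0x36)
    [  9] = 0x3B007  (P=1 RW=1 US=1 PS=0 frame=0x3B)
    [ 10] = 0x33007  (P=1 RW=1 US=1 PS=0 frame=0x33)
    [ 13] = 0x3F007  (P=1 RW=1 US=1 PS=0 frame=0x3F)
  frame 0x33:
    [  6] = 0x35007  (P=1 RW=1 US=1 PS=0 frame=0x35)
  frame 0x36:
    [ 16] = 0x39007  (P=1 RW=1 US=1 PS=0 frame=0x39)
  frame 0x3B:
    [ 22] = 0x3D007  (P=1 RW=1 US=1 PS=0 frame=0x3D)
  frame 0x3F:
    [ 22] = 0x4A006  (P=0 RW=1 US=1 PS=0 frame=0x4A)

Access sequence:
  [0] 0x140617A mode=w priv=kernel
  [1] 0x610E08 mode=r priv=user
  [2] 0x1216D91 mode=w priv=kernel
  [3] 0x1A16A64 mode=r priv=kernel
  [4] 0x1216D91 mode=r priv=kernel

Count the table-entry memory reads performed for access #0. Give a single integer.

Trace:
#0 VA=0x140617A (w,kernel):
  L0 @0x32[10] → 0x33007  P=1,RW=1,US=1,PS=0
  L1 @0x33[6] → 0x35007  P=1,RW=1,US=1,PS=0
  ⇒ phys 0x3517A  [2 reads]
#1 VA=0x610E08 (r,user):
  L0 @0x32[3] → 0x36007  P=1,RW=1,US=1,PS=0
  L1 @0x36[16] → 0x39007  P=1,RW=1,US=1,PS=0
  ⇒ phys 0x39E08  [2 reads]
#2 VA=0x1216D91 (w,kernel):
  L0 @0x32[9] → 0x3B007  P=1,RW=1,US=1,PS=0
  L1 @0x3B[22] → 0x3D007  P=1,RW=1,US=1,PS=0
  ⇒ phys 0x3DD91  [2 reads]
#3 VA=0x1A16A64 (r,kernel):
  L0 @0x32[13] → 0x3F007  P=1,RW=1,US=1,PS=0
  L1 @0x3F[22] → 0x4A006  P=0,RW=1,US=1,PS=0
  → PAGE_NOT_PRESENT  (2 entries read)
#4 VA=0x1216D91 (r,kernel):
  TLB hit vpn=0x1216 → PA=0x3DD91

Entries read for #0: 2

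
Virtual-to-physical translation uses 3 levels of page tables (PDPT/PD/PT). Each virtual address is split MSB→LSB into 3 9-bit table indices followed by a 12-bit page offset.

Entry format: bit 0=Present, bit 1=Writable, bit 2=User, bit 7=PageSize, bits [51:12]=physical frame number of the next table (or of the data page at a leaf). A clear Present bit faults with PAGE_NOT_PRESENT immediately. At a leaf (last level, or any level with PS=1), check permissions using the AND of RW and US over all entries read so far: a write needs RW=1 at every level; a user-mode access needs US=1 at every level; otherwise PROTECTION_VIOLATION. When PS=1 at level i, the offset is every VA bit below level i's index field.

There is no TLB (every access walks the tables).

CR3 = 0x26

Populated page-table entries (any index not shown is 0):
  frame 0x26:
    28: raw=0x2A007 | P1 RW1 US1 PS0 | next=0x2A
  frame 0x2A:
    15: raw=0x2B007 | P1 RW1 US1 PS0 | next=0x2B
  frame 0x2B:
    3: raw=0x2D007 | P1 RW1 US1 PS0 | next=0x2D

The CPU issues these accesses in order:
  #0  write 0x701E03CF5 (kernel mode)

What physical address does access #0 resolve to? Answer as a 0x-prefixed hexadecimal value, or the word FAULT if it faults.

Walk each access:
#0 VA=0x701E03CF5 (w,kernel):
  [0] read 0x26 idx=28: raw=0x2A007 flags P=1 W=1 U=1 S=0
  [1] read 0x2A idx=15: raw=0x2B007 flags P=1 W=1 U=1 S=0
  [2] read 0x2B idx=3: raw=0x2D007 flags P=1 W=1 U=1 S=0
  ✓ 0x2DCF5  — 3 lookups

Access #0 PA: 0x2DCF5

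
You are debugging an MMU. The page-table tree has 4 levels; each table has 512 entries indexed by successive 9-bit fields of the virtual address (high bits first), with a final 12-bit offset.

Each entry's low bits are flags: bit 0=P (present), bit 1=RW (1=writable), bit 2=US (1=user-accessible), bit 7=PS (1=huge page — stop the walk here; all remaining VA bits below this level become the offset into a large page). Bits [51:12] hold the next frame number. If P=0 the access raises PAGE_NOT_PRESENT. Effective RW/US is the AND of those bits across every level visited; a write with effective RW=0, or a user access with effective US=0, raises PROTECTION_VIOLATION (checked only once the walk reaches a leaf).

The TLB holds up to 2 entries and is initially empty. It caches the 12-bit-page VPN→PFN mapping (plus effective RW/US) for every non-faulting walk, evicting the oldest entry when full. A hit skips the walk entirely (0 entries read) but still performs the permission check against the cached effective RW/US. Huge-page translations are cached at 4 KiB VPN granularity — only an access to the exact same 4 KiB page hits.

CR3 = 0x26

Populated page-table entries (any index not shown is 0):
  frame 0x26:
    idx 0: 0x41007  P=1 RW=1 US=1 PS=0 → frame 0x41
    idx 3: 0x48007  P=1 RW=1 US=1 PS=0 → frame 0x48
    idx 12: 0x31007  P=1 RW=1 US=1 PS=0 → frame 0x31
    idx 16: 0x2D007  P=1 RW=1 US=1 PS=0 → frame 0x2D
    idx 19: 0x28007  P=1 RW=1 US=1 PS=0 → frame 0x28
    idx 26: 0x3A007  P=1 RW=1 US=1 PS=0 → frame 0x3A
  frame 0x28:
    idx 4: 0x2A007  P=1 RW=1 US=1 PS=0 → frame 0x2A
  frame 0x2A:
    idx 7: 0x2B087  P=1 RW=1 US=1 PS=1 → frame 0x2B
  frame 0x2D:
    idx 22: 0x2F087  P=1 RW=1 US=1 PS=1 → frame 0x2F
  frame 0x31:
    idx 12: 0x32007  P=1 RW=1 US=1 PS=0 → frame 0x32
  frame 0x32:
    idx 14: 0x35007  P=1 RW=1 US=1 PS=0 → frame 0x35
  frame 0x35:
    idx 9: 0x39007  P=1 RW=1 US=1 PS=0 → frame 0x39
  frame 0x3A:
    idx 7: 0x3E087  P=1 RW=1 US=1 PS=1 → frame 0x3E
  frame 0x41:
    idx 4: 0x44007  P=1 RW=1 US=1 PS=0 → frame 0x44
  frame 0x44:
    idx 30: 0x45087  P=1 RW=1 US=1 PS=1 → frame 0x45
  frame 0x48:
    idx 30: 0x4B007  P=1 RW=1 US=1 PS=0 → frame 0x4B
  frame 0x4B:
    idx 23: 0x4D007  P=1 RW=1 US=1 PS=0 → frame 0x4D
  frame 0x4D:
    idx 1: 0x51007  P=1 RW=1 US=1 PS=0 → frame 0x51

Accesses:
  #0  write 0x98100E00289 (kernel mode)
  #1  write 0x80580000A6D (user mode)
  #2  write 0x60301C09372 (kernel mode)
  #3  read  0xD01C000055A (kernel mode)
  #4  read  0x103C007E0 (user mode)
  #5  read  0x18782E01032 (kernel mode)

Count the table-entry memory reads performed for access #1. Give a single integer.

Walk each access:
#0 VA=0x98100E00289 (w,kernel):
  L0 @0x26[19] → 0x28007  P=1,RW=1,US=1,PS=0
  L1 @0x28[4] → 0x2A007  P=1,RW=1,US=1,PS=0
  L2 @0x2A[7] → 0x2B087  P=1,RW=1,US=1,PS=1
  ✓ 0x2B289 (huge @L2)  — 3 lookups
#1 VA=0x80580000A6D (w,user):
  L0 @0x26[16] → 0x2D007  P=1,RW=1,US=1,PS=0
  L1 @0x2D[22] → 0x2F087  P=1,RW=1,US=1,PS=1
  ✓ 0x2FA6D (huge @L1)  — 2 lookups
#2 VA=0x60301C09372 (w,kernel):
  L0 @0x26[12] → 0x31007  P=1,RW=1,US=1,PS=0
  L1 @0x31[12] → 0x32007  P=1,RW=1,US=1,PS=0
  L2 @0x32[14] → 0x35007  P=1,RW=1,US=1,PS=0
  L3 @0x35[9] → 0x39007  P=1,RW=1,US=1,PS=0
  ✓ 0x39372  — 4 lookups
#3 VA=0xD01C000055A (r,kernel):
  L0 @0x26[26] → 0x3A007  P=1,RW=1,US=1,PS=0
  L1 @0x3A[7] → 0x3E087  P=1,RW=1,US=1,PS=1
  ✓ 0x3E55A (huge @L1)  — 2 lookups
#4 VA=0x103C007E0 (r,user):
  L0 @0x26[0] → 0x41007  P=1,RW=1,US=1,PS=0
  L1 @0x41[4] → 0x44007  P=1,RW=1,US=1,PS=0
  L2 @0x44[30] → 0x45087  P=1,RW=1,US=1,PS=1
  ✓ 0x457E0 (huge @L2)  — 3 lookups
#5 VA=0x18782E01032 (r,kernel):
  L0 @0x26[3] → 0x48007  P=1,RW=1,US=1,PS=0
  L1 @0x48[30] → 0x4B007  P=1,RW=1,US=1,PS=0
  L2 @0x4B[23] → 0x4D007  P=1,RW=1,US=1,PS=0
  L3 @0x4D[1] → 0x51007  P=1,RW=1,US=1,PS=0
  ✓ 0x51032  — 4 lookups

Entries read for #1: 2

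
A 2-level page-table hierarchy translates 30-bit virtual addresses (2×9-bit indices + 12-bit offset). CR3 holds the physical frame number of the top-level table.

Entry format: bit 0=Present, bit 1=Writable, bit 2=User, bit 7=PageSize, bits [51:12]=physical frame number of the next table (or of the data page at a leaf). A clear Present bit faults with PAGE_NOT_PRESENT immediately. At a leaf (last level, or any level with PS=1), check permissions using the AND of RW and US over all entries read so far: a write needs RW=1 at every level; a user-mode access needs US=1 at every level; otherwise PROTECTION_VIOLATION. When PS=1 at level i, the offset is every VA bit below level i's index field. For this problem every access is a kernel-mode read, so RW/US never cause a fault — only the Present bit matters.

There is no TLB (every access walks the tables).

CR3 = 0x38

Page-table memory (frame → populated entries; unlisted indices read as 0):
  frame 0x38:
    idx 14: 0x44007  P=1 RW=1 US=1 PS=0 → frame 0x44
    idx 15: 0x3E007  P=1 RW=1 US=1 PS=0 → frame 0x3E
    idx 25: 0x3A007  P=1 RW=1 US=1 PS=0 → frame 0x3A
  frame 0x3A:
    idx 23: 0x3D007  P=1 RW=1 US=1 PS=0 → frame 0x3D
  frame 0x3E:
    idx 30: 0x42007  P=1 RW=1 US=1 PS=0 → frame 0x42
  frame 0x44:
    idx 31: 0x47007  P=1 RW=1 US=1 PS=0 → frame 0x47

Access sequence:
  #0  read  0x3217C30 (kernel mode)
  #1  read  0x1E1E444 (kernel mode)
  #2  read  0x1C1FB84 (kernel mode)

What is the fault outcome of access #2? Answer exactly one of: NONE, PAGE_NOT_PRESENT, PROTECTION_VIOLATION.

Per-access translation:
#0 VA=0x3217C30 (r,kernel):
  lvl0: tbl 0x38, slot 25 ⇒ 0x3A007 (P1/RW1/US1/PS0)
  lvl1: tbl 0x3A, slot 23 ⇒ 0x3D007 (P1/RW1/US1/PS0)
  ✓ 0x3DC30  — 2 lookups
#1 VA=0x1E1E444 (r,kernel):
  lvl0: tbl 0x38, slot 15 ⇒ 0x3E007 (P1/RW1/US1/PS0)
  lvl1: tbl 0x3E, slot 30 ⇒ 0x42007 (P1/RW1/US1/PS0)
  ✓ 0x42444  — 2 lookups
#2 VA=0x1C1FB84 (r,kernel):
  lvl0: tbl 0x38, slot 14 ⇒ 0x44007 (P1/RW1/US1/PS0)
  lvl1: tbl 0x44, slot 31 ⇒ 0x47007 (P1/RW1/US1/PS0)
  ✓ 0x47B84  — 2 lookups

Access #2 fault: NONE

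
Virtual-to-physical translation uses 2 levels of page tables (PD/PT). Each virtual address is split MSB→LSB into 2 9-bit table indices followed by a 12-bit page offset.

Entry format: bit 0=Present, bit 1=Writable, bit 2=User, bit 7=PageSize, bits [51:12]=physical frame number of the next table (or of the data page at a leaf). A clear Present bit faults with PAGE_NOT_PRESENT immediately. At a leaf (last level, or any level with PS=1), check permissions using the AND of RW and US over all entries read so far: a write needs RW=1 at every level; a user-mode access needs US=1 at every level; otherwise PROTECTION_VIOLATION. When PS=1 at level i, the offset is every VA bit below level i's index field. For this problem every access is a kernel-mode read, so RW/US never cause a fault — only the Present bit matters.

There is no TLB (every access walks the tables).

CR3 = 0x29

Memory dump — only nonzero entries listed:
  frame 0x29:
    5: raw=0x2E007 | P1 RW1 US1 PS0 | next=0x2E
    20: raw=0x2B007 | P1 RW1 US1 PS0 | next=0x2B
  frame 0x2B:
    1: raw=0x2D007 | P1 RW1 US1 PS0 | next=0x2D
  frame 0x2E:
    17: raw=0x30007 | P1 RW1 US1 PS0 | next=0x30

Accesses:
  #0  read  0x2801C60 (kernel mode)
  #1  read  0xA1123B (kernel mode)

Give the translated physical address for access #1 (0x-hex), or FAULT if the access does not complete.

Walk each access:
#0 VA=0x2801C60 (r,kernel):
  L0: frame=0x29 idx=20 entry=0x2B007 [P=1 RW=1 US=1 PS=0]
  L1: frame=0x2B idx=1 entry=0x2D007 [P=1 RW=1 US=1 PS=0]
  ✓ 0x2DC60  — 2 lookups
#1 VA=0xA1123B (r,kernel):
  L0: frame=0x29 idx=5 entry=0x2E007 [P=1 RW=1 US=1 PS=0]
  L1: frame=0x2E idx=17 entry=0x30007 [P=1 RW=1 US=1 PS=0]
  ✓ 0x3023B  — 2 lookups

Access #1 PA: 0x3023B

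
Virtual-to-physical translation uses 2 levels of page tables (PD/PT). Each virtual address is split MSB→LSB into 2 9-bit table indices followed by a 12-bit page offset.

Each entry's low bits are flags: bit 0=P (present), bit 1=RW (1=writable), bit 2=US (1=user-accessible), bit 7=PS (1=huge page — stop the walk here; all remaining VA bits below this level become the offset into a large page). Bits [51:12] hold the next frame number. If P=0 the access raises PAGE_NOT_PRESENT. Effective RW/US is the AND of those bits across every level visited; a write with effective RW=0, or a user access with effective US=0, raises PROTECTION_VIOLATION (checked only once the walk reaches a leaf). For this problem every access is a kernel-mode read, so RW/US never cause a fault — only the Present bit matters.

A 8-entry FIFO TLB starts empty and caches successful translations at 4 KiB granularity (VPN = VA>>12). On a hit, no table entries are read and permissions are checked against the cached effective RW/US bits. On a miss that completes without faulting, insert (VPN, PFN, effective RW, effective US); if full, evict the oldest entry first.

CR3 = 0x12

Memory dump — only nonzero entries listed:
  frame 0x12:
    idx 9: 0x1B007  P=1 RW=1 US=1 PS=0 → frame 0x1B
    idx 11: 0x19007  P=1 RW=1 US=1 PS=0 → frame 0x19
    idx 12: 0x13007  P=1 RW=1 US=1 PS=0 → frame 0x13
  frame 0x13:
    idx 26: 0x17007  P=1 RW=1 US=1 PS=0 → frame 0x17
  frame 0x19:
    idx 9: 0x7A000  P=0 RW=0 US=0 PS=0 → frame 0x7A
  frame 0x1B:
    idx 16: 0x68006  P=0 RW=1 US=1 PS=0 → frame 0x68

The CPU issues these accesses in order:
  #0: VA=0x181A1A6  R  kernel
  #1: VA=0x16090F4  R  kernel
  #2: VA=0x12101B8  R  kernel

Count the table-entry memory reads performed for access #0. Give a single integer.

Walk each access:
#0 VA=0x181A1A6 (r,kernel):
  lvl0: tbl 0x12, slot 12 ⇒ 0x13007 (P1/RW1/US1/PS0)
  lvl1: tbl 0x13, slot 26 ⇒ 0x17007 (P1/RW1/US1/PS0)
  ✓ 0x171A6  — 2 lookups
#1 VA=0x16090F4 (r,kernel):
  lvl0: tbl 0x12, slot 11 ⇒ 0x19007 (P1/RW1/US1/PS0)
  lvl1: tbl 0x19, slot 9 ⇒ 0x7A000 (P0/RW0/US0/PS0)
  ✗ PAGE_NOT_PRESENT  [2 reads]
#2 VA=0x12101B8 (r,kernel):
  lvl0: tbl 0x12, slot 9 ⇒ 0x1B007 (P1/RW1/US1/PS0)
  lvl1: tbl 0x1B, slot 16 ⇒ 0x68006 (P0/RW1/US1/PS0)
  ✗ PAGE_NOT_PRESENT  [2 reads]

Entries read for #0: 2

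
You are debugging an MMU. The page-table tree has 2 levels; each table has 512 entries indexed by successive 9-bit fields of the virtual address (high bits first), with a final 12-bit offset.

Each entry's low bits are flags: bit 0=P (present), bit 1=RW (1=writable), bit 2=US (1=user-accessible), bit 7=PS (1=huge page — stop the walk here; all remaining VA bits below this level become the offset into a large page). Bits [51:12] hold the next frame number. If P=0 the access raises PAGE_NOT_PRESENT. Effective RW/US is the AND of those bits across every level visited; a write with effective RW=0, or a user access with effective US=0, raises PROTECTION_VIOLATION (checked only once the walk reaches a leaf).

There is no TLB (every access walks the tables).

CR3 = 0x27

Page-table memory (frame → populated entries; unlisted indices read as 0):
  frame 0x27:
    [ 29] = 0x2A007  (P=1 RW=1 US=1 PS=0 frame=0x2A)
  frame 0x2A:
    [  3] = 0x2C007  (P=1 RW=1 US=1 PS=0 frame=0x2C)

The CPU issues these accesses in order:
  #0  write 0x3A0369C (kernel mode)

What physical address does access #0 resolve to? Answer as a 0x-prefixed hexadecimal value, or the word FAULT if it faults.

Trace:
#0 VA=0x3A0369C (w,kernel):
  L0: frame=0x27 idx=29 entry=0x2A007 [P=1 RW=1 US=1 PS=0]
  L1: frame=0x2A idx=3 entry=0x2C007 [P=1 RW=1 US=1 PS=0]
  ✓ 0x2C69C  — 2 lookups

Access #0 PA: 0x2C69C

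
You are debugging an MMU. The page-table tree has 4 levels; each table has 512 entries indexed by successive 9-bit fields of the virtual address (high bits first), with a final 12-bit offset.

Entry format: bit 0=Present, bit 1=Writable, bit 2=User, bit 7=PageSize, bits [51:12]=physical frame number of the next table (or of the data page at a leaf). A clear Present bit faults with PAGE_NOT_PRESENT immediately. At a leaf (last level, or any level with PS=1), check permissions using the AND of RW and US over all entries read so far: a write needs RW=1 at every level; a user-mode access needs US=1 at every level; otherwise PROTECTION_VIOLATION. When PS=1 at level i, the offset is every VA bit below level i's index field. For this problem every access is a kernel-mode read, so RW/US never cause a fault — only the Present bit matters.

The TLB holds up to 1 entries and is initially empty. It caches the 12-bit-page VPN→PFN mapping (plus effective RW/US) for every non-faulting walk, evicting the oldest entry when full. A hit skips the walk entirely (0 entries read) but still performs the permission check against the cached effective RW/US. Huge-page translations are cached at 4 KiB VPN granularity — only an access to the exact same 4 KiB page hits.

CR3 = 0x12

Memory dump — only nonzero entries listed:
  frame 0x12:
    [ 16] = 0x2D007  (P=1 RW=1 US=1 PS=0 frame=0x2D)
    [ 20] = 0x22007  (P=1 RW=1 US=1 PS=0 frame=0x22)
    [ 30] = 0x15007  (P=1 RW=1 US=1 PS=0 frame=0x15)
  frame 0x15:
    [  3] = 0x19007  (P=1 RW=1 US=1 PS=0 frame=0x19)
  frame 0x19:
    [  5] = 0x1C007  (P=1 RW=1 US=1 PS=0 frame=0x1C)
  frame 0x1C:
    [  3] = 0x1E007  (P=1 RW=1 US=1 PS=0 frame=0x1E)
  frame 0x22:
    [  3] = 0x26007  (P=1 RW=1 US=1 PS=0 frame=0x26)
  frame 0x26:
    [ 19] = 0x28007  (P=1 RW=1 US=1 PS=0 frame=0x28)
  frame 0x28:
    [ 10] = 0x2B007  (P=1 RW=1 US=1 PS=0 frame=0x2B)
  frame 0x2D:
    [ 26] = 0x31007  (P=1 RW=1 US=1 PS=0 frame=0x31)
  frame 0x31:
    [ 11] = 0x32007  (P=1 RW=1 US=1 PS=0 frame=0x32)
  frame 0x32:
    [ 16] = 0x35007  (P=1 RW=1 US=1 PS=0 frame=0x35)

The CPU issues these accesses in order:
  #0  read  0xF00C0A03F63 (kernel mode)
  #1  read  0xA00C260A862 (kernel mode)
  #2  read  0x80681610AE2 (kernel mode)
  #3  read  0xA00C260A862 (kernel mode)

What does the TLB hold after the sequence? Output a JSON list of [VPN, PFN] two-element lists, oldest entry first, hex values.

Per-access translation:
#0 VA=0xF00C0A03F63 (r,kernel):
  [0] read 0x12 idx=30: raw=0x15007 flags P=1 W=1 U=1 S=0
  [1] read 0x15 idx=3: raw=0x19007 flags P=1 W=1 U=1 S=0
  [2] read 0x19 idx=5: raw=0x1C007 flags P=1 W=1 U=1 S=0
  [3] read 0x1C idx=3: raw=0x1E007 flags P=1 W=1 U=1 S=0
  → PA=0x1EF63  (4 entries read)
#1 VA=0xA00C260A862 (r,kernel):
  [0] read 0x12 idx=20: raw=0x22007 flags P=1 W=1 U=1 S=0
  [1] read 0x22 idx=3: raw=0x26007 flags P=1 W=1 U=1 S=0
  [2] read 0x26 idx=19: raw=0x28007 flags P=1 W=1 U=1 S=0
  [3] read 0x28 idx=10: raw=0x2B007 flags P=1 W=1 U=1 S=0
  → PA=0x2B862  (4 entries read)
#2 VA=0x80681610AE2 (r,kernel):
  [0] read 0x12 idx=16: raw=0x2D007 flags P=1 W=1 U=1 S=0
  [1] read 0x2D idx=26: raw=0x31007 flags P=1 W=1 U=1 S=0
  [2] read 0x31 idx=11: raw=0x32007 flags P=1 W=1 U=1 S=0
  [3] read 0x32 idx=16: raw=0x35007 flags P=1 W=1 U=1 S=0
  → PA=0x35AE2  (4 entries read)
#3 VA=0xA00C260A862 (r,kernel):
  [0] read 0x12 idx=20: raw=0x22007 flags P=1 W=1 U=1 S=0
  [1] read 0x22 idx=3: raw=0x26007 flags P=1 W=1 U=1 S=0
  [2] read 0x26 idx=19: raw=0x28007 flags P=1 W=1 U=1 S=0
  [3] read 0x28 idx=10: raw=0x2B007 flags P=1 W=1 U=1 S=0
  → PA=0x2B862  (4 entries read)

TLB: [["0xA00C260A", "0x2B"]]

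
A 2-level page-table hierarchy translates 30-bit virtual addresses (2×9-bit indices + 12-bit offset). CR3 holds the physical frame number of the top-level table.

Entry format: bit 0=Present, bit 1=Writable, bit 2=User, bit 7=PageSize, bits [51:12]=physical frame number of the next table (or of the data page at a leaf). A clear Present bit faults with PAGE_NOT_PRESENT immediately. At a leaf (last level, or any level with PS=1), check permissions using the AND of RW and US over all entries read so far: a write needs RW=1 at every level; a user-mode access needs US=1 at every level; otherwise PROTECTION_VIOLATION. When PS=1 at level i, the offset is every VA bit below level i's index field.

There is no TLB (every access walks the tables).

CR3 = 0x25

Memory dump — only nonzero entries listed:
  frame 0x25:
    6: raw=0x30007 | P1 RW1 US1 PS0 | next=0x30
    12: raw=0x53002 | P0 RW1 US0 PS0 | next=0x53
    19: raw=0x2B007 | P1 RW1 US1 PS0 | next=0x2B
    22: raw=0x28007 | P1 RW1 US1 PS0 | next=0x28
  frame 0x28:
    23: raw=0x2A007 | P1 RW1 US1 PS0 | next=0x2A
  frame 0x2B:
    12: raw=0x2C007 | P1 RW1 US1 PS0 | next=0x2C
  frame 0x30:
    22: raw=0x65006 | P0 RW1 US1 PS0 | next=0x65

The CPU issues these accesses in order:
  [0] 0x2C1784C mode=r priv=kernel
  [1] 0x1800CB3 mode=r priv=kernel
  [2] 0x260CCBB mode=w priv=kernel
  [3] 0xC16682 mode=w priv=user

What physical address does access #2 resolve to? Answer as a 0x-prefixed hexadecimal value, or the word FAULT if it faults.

Trace:
#0 VA=0x2C1784C (r,kernel):
  [0] read 0x25 idx=22: raw=0x28007 flags P=1 W=1 U=1 S=0
  [1] read 0x28 idx=23: raw=0x2A007 flags P=1 W=1 U=1 S=0
  → PA=0x2A84C  (2 entries read)
#1 VA=0x1800CB3 (r,kernel):
  [0] read 0x25 idx=12: raw=0x53002 flags P=0 W=1 U=0 S=0
  → PAGE_NOT_PRESENT  (1 entries read)
#2 VA=0x260CCBB (w,kernel):
  [0] read 0x25 idx=19: raw=0x2B007 flags P=1 W=1 U=1 S=0
  [1] read 0x2B idx=12: raw=0x2C007 flags P=1 W=1 U=1 S=0
  → PA=0x2CCBB  (2 entries read)
#3 VA=0xC16682 (w,user):
  [0] read 0x25 idx=6: raw=0x30007 flags P=1 W=1 U=1 S=0
  [1] read 0x30 idx=22: raw=0x65006 flags P=0 W=1 U=1 S=0
  → PAGE_NOT_PRESENT  (2 entries read)

Access #2 PA: 0x2CCBB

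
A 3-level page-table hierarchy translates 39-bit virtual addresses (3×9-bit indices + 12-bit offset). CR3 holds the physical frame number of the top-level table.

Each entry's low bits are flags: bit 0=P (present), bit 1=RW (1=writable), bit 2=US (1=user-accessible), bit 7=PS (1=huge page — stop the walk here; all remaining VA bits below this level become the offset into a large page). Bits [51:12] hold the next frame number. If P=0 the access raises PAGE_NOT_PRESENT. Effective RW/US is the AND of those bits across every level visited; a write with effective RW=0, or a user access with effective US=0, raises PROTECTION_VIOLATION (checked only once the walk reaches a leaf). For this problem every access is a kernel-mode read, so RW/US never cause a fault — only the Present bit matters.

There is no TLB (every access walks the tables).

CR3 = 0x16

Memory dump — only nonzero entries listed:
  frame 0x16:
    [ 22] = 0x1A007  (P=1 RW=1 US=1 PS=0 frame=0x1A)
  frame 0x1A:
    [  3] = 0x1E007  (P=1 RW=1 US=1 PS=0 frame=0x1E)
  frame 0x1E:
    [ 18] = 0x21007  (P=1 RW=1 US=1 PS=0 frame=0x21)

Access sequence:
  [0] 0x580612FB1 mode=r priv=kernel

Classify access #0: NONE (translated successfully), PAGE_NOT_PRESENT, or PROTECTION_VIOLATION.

Trace:
#0 VA=0x580612FB1 (r,kernel):
  L0: frame=0x16 idx=22 entry=0x1A007 [P=1 RW=1 US=1 PS=0]
  L1: frame=0x1A idx=3 entry=0x1E007 [P=1 RW=1 US=1 PS=0]
  L2: frame=0x1E idx=18 entry=0x21007 [P=1 RW=1 US=1 PS=0]
  ✓ 0x21FB1  — 3 lookups

Access #0 fault: NONE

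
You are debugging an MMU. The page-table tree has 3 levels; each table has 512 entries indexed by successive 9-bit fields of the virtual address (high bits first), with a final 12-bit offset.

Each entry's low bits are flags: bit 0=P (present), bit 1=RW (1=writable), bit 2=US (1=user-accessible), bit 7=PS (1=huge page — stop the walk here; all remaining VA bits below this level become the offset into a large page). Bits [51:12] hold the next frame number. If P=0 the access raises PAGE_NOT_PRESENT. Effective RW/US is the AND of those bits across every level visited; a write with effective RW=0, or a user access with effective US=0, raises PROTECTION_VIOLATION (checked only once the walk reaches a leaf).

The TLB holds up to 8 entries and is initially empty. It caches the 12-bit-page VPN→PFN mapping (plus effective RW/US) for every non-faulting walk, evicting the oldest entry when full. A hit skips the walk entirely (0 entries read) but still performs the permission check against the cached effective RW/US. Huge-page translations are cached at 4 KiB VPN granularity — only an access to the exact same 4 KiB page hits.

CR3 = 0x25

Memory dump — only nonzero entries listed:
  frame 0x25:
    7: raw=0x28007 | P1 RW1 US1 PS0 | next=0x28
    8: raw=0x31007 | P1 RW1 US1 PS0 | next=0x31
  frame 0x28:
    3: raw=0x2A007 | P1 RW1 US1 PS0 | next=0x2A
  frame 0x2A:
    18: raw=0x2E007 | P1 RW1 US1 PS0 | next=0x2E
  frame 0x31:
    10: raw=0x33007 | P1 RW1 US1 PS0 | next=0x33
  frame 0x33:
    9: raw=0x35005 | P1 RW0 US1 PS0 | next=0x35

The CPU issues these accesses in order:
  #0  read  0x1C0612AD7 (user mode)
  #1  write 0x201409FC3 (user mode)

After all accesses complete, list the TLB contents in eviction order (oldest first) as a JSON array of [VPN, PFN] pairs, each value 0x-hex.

Trace:
#0 VA=0x1C0612AD7 (r,user):
  lvl0: tbl 0x25, slot 7 ⇒ 0x28007 (P1/RW1/US1/PS0)
  lvl1: tbl 0x28, slot 3 ⇒ 0x2A007 (P1/RW1/US1/PS0)
  lvl2: tbl 0x2A, slot 18 ⇒ 0x2E007 (P1/RW1/US1/PS0)
  ⇒ phys 0x2EAD7  [3 reads]
#1 VA=0x201409FC3 (w,user):
  lvl0: tbl 0x25, slot 8 ⇒ 0x31007 (P1/RW1/US1/PS0)
  lvl1: tbl 0x31, slot 10 ⇒ 0x33007 (P1/RW1/US1/PS0)
  lvl2: tbl 0x33, slot 9 ⇒ 0x35005 (P1/RW0/US1/PS0)
  → PROTECTION_VIOLATION  (3 entries read)

TLB: [["0x1C0612", "0x2E"]]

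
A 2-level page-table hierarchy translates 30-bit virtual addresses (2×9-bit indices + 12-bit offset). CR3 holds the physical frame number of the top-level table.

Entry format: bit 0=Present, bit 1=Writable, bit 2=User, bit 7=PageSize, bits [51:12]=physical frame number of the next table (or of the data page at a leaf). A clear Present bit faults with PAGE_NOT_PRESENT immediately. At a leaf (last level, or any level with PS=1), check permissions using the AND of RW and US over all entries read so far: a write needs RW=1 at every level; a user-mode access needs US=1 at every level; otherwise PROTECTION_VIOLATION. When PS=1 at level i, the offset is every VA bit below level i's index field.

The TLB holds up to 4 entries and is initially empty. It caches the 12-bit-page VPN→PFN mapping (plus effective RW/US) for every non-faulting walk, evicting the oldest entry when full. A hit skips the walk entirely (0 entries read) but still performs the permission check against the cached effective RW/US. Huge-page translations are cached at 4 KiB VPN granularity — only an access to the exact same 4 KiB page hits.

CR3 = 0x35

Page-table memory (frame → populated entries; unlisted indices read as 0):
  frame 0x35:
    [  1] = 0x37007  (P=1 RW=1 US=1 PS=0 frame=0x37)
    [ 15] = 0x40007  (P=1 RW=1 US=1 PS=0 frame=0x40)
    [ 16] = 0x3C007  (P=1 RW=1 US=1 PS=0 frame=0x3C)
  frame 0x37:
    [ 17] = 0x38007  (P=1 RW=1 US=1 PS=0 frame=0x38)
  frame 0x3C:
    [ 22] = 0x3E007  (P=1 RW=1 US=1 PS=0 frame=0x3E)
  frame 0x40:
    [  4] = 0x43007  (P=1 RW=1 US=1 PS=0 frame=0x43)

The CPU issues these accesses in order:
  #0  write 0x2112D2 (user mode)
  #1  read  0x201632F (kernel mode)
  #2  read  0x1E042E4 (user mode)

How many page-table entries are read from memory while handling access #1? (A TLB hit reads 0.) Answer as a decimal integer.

Per-access translation:
#0 VA=0x2112D2 (w,user):
  [0] read 0x35 idx=1: raw=0x37007 flags P=1 W=1 U=1 S=0
  [1] read 0x37 idx=17: raw=0x38007 flags P=1 W=1 U=1 S=0
  ⇒ phys 0x382D2  [2 reads]
#1 VA=0x201632F (r,kernel):
  [0] read 0x35 idx=16: raw=0x3C007 flags P=1 W=1 U=1 S=0
  [1] read 0x3C idx=22: raw=0x3E007 flags P=1 W=1 U=1 S=0
  ⇒ phys 0x3E32F  [2 reads]
#2 VA=0x1E042E4 (r,user):
  [0] read 0x35 idx=15: raw=0x40007 flags P=1 W=1 U=1 S=0
  [1] read 0x40 idx=4: raw=0x43007 flags P=1 W=1 U=1 S=0
  ⇒ phys 0x432E4  [2 reads]

Entries read for #1: 2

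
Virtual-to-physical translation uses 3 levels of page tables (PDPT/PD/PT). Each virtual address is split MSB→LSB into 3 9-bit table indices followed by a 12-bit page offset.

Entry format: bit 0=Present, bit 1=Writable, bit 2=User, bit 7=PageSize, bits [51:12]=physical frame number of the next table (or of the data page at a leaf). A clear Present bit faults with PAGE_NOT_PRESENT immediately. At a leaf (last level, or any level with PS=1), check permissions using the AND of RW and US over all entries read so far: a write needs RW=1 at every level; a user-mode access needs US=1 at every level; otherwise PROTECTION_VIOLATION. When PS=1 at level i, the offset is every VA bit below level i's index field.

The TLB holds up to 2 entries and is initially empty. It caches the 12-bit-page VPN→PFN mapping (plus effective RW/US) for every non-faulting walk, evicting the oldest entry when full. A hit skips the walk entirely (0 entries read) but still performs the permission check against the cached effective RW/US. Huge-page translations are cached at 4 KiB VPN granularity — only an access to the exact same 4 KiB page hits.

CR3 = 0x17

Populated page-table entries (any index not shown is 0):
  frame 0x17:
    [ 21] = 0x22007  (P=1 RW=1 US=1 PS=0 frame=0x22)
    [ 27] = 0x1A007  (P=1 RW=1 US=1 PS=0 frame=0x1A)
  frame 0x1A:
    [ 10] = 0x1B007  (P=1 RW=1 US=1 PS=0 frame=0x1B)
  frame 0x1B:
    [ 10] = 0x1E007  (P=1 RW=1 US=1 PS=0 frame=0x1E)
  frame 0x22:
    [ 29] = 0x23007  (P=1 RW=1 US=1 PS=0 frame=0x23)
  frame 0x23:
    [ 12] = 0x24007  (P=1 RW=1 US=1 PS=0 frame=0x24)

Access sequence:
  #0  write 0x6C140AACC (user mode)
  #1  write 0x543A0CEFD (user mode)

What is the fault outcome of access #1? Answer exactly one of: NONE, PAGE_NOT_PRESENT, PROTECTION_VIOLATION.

Trace:
#0 VA=0x6C140AACC (w,user):
  L0: frame=0x17 idx=27 entry=0x1A007 [P=1 RW=1 US=1 PS=0]
  L1: frame=0x1A idx=10 entry=0x1B007 [P=1 RW=1 US=1 PS=0]
  L2: frame=0x1B idx=10 entry=0x1E007 [P=1 RW=1 US=1 PS=0]
  ⇒ phys 0x1EACC  [3 reads]
#1 VA=0x543A0CEFD (w,user):
  L0: frame=0x17 idx=21 entry=0x22007 [P=1 RW=1 US=1 PS=0]
  L1: frame=0x22 idx=29 entry=0x23007 [P=1 RW=1 US=1 PS=0]
  L2: frame=0x23 idx=12 entry=0x24007 [P=1 RW=1 US=1 PS=0]
  ⇒ phys 0x24EFD  [3 reads]

Access #1 fault: NONE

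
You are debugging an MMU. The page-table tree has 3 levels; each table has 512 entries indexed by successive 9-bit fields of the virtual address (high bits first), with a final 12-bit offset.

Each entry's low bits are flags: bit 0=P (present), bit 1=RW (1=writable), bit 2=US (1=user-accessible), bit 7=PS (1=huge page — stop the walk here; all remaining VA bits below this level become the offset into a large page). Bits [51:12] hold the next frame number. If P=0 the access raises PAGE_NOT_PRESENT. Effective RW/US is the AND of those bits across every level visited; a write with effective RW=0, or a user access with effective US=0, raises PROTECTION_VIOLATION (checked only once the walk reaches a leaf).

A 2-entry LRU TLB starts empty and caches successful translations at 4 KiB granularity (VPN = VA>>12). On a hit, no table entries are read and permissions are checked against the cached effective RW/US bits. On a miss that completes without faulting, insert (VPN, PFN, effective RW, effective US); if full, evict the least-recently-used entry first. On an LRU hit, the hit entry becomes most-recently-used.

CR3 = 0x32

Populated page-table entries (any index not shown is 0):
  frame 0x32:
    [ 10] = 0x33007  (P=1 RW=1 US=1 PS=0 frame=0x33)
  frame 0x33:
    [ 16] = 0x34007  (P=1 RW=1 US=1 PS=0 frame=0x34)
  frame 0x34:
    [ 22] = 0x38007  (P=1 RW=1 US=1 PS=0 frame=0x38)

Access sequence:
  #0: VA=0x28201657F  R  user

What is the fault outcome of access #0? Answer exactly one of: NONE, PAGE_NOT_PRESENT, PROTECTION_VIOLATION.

Trace:
#0 VA=0x28201657F (r,user):
  lvl0: tbl 0x32, slot 10 ⇒ 0x33007 (P1/RW1/US1/PS0)
  lvl1: tbl 0x33, slot 16 ⇒ 0x34007 (P1/RW1/US1/PS0)
  lvl2: tbl 0x34, slot 22 ⇒ 0x38007 (P1/RW1/US1/PS0)
  ✓ 0x3857F  — 3 lookups

Access #0 fault: NONE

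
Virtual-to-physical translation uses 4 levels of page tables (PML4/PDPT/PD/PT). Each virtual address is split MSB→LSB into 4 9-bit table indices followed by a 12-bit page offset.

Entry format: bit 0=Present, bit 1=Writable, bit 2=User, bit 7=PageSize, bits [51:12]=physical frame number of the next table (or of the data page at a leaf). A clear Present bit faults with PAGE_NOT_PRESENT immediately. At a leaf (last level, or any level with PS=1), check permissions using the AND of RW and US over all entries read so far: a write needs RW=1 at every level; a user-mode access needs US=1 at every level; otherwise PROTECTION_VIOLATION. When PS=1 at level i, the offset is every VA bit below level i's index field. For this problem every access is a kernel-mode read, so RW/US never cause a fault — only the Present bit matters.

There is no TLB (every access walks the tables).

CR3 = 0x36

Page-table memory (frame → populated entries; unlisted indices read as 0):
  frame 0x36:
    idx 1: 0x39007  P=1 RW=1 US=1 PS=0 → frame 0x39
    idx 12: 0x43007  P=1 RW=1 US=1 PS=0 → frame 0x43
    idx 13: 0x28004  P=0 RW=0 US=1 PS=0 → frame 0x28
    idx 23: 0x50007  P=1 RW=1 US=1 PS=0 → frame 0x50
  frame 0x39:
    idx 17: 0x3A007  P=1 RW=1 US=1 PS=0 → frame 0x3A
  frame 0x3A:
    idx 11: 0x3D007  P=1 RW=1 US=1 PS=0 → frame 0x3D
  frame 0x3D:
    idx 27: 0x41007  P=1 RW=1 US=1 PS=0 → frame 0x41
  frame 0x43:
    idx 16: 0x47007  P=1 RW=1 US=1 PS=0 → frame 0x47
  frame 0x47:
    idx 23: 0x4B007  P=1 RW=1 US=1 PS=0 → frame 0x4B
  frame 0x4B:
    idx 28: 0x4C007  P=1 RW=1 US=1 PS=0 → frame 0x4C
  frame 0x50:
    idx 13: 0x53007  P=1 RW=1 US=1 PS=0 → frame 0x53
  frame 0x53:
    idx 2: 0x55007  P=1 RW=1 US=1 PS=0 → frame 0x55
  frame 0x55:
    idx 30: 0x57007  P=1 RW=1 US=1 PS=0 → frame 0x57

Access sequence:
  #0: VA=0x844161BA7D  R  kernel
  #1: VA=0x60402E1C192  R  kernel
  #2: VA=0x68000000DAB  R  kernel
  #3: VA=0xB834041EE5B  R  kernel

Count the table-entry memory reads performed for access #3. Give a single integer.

Trace:
#0 VA=0x844161BA7D (r,kernel):
  lvl0: tbl 0x36, slot 1 ⇒ 0x39007 (P1/RW1/US1/PS0)
  lvl1: tbl 0x39, slot 17 ⇒ 0x3A007 (P1/RW1/US1/PS0)
  lvl2: tbl 0x3A, slot 11 ⇒ 0x3D007 (P1/RW1/US1/PS0)
  lvl3: tbl 0x3D, slot 27 ⇒ 0x41007 (P1/RW1/US1/PS0)
  ⇒ phys 0x41A7D  [4 reads]
#1 VA=0x60402E1C192 (r,kernel):
  lvl0: tbl 0x36, slot 12 ⇒ 0x43007 (P1/RW1/US1/PS0)
  lvl1: tbl 0x43, slot 16 ⇒ 0x47007 (P1/RW1/US1/PS0)
  lvl2: tbl 0x47, slot 23 ⇒ 0x4B007 (P1/RW1/US1/PS0)
  lvl3: tbl 0x4B, slot 28 ⇒ 0x4C007 (P1/RW1/US1/PS0)
  ⇒ phys 0x4C192  [4 reads]
#2 VA=0x68000000DAB (r,kernel):
  lvl0: tbl 0x36, slot 13 ⇒ 0x28004 (P0/RW0/US1/PS0)
  ✗ PAGE_NOT_PRESENT  [1 reads]
#3 VA=0xB834041EE5B (r,kernel):
  lvl0: tbl 0x36, slot 23 ⇒ 0x50007 (P1/RW1/US1/PS0)
  lvl1: tbl 0x50, slot 13 ⇒ 0x53007 (P1/RW1/US1/PS0)
  lvl2: tbl 0x53, slot 2 ⇒ 0x55007 (P1/RW1/US1/PS0)
  lvl3: tbl 0x55, slot 30 ⇒ 0x57007 (P1/RW1/US1/PS0)
  ⇒ phys 0x57E5B  [4 reads]

Entries read for #3: 4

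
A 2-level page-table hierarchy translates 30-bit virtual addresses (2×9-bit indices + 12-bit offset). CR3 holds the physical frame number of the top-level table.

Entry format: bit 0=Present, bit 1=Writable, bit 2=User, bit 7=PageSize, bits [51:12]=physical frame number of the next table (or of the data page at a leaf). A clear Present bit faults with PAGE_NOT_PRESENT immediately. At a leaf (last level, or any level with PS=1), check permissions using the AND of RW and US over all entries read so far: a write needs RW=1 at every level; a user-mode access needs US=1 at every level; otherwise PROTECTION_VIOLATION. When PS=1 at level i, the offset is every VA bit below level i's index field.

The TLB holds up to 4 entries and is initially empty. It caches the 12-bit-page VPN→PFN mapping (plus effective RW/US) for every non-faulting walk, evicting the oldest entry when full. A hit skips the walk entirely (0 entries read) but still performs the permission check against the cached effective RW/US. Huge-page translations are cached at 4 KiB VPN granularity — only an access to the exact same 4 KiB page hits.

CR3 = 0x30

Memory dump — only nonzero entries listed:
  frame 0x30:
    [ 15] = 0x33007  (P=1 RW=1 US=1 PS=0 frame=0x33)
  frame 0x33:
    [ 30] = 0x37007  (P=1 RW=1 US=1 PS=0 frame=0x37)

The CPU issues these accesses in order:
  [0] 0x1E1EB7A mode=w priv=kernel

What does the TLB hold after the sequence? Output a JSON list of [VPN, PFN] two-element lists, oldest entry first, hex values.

Trace:
#0 VA=0x1E1EB7A (w,kernel):
  [0] read 0x30 idx=15: raw=0x33007 flags P=1 W=1 U=1 S=0
  [1] read 0x33 idx=30: raw=0x37007 flags P=1 W=1 U=1 S=0
  → PA=0x37B7A  (2 entries read)

TLB: [["0x1E1E", "0x37"]]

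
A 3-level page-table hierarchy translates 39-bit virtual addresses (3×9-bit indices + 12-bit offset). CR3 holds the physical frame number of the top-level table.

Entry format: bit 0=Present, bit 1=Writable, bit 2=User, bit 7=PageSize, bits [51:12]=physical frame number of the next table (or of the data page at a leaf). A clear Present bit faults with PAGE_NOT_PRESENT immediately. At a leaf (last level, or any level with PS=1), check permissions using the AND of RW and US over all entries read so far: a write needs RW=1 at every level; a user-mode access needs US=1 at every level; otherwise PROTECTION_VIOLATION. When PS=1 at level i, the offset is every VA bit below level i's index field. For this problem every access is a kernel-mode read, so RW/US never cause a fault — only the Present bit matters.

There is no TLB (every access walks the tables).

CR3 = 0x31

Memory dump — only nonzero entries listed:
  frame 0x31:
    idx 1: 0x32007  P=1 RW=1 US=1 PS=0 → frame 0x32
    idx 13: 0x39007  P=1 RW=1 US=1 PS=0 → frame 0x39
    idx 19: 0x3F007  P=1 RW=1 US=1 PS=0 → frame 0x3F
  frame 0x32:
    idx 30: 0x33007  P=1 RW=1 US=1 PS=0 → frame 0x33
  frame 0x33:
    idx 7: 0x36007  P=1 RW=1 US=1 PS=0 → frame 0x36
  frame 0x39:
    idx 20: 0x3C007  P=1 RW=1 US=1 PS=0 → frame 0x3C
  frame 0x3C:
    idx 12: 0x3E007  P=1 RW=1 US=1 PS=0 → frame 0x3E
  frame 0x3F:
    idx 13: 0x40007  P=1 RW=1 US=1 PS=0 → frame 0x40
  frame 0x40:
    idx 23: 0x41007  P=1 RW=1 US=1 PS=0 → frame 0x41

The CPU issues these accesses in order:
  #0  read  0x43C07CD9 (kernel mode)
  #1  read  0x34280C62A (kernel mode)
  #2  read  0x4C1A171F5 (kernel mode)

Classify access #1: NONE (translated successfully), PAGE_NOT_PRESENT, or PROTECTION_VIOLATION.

Per-access translation:
#0 VA=0x43C07CD9 (r,kernel):
  L0: frame=0x31 idx=1 entry=0x32007 [P=1 RW=1 US=1 PS=0]
  L1: frame=0x32 idx=30 entry=0x33007 [P=1 RW=1 US=1 PS=0]
  L2: frame=0x33 idx=7 entry=0x36007 [P=1 RW=1 US=1 PS=0]
  ⇒ phys 0x36CD9  [3 reads]
#1 VA=0x34280C62A (r,kernel):
  L0: frame=0x31 idx=13 entry=0x39007 [P=1 RW=1 US=1 PS=0]
  L1: frame=0x39 idx=20 entry=0x3C007 [P=1 RW=1 US=1 PS=0]
  L2: frame=0x3C idx=12 entry=0x3E007 [P=1 RW=1 US=1 PS=0]
  ⇒ phys 0x3E62A  [3 reads]
#2 VA=0x4C1A171F5 (r,kernel):
  L0: frame=0x31 idx=19 entry=0x3F007 [P=1 RW=1 US=1 PS=0]
  L1: frame=0x3F idx=13 entry=0x40007 [P=1 RW=1 US=1 PS=0]
  L2: frame=0x40 idx=23 entry=0x41007 [P=1 RW=1 US=1 PS=0]
  ⇒ phys 0x411F5  [3 reads]

Access #1 fault: NONE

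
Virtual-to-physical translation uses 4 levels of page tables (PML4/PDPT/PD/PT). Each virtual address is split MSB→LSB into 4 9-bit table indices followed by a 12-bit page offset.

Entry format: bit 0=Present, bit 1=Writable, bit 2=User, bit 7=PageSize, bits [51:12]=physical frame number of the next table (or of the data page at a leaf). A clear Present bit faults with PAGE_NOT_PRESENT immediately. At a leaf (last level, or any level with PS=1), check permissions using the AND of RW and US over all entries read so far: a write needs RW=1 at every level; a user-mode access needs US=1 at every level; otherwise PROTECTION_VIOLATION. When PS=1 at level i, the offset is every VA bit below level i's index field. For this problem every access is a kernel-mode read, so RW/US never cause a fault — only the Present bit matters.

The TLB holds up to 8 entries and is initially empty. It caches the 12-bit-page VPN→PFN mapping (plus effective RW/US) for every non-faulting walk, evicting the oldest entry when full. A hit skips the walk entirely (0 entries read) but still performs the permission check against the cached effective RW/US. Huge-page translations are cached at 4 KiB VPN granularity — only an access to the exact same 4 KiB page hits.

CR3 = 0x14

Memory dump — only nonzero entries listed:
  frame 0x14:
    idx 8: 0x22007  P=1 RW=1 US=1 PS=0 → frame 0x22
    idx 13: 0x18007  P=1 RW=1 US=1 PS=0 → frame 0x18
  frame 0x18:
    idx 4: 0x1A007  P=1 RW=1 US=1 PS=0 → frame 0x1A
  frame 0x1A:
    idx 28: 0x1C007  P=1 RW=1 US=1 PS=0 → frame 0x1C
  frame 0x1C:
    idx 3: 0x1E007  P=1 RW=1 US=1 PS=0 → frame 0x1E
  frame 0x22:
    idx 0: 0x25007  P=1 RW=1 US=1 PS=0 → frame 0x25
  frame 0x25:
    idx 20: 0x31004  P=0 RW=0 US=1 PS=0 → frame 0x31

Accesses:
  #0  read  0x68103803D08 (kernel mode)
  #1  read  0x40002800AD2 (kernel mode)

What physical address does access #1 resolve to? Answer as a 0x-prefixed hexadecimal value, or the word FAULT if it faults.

Per-access translation:
#0 VA=0x68103803D08 (r,kernel):
  L0 @0x14[13] → 0x18007  P=1,RW=1,US=1,PS=0
  L1 @0x18[4] → 0x1A007  P=1,RW=1,US=1,PS=0
  L2 @0x1A[28] → 0x1C007  P=1,RW=1,US=1,PS=0
  L3 @0x1C[3] → 0x1E007  P=1,RW=1,US=1,PS=0
  ⇒ phys 0x1ED08  [4 reads]
#1 VA=0x40002800AD2 (r,kernel):
  L0 @0x14[8] → 0x22007  P=1,RW=1,US=1,PS=0
  L1 @0x22[0] → 0x25007  P=1,RW=1,US=1,PS=0
  L2 @0x25[20] → 0x31004  P=0,RW=0,US=1,PS=0
  ⇒ fault: PAGE_NOT_PRESENT  — 3 lookups

Access #1 PA: FAULT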